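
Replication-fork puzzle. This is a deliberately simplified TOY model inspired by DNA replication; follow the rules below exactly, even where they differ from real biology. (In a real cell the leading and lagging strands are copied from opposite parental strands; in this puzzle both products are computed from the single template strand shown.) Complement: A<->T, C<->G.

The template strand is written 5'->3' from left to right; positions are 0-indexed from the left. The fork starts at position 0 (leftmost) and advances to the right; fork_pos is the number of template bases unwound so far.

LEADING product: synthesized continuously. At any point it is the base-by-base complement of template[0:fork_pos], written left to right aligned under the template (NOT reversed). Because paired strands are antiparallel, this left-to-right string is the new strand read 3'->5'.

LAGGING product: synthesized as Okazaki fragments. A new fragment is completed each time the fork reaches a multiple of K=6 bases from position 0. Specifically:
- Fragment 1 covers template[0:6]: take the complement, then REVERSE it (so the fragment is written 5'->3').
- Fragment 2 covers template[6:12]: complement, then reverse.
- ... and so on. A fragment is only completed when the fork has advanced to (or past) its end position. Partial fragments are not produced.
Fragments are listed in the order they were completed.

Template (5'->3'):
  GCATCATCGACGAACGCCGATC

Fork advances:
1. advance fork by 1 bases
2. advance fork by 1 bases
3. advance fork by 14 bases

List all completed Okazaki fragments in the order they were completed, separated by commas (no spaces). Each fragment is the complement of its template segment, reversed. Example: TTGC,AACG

Step 1: advance 1 -> fork_pos = 0 + 1 = 1. Next multiple of 6 is 6 (not reached); still 0 fragment(s).
Step 2: advance 1 -> fork_pos = 1 + 1 = 2. Next multiple of 6 is 6 (not reached); still 0 fragment(s).
Step 3: advance 14 -> fork_pos = 2 + 14 = 16. Reached multiple(s) of 6: 6, 12 -> fragments 1-2 completed (2 total).
Final fork_pos = 16, so 2 fragment(s) are complete. Build each: template segment -> complement -> reverse.
Fragment 1: template[0:6] = GCATCA -> complement CGTAGT -> reversed TGATGC
Fragment 2: template[6:12] = TCGACG -> complement AGCTGC -> reversed CGTCGA

Answer: TGATGC,CGTCGA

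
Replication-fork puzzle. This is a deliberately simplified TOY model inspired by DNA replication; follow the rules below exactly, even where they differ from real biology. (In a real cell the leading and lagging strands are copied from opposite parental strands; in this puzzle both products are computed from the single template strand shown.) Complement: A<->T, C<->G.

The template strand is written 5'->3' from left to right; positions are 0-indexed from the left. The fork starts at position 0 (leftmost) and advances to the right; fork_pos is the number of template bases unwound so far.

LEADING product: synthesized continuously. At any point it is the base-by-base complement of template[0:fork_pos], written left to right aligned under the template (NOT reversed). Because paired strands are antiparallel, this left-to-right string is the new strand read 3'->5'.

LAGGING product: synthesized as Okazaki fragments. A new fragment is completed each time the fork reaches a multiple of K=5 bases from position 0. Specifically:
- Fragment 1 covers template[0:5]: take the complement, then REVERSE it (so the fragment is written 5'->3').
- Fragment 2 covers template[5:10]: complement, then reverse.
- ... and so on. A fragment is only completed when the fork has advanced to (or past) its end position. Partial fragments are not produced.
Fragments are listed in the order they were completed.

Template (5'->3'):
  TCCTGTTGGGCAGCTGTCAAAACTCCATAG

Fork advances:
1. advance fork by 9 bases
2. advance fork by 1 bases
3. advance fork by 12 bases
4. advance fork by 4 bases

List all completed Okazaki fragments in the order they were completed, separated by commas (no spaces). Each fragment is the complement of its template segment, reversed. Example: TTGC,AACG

Step 1: advance 9 -> fork_pos = 0 + 9 = 9. Reached multiple(s) of 5: 5 -> fragment 1 completed (1 total).
Step 2: advance 1 -> fork_pos = 9 + 1 = 10. Reached multiple(s) of 5: 10 -> fragment 2 completed (2 total).
Step 3: advance 12 -> fork_pos = 10 + 12 = 22. Reached multiple(s) of 5: 15, 20 -> fragments 3-4 completed (4 total).
Step 4: advance 4 -> fork_pos = 22 + 4 = 26. Reached multiple(s) of 5: 25 -> fragment 5 completed (5 total).
Final fork_pos = 26, so 5 fragment(s) are complete. Build each: template segment -> complement -> reverse.
Fragment 1: template[0:5] = TCCTG -> complement AGGAC -> reversed CAGGA
Fragment 2: template[5:10] = TTGGG -> complement AACCC -> reversed CCCAA
Fragment 3: template[10:15] = CAGCT -> complement GTCGA -> reversed AGCTG
Fragment 4: template[15:20] = GTCAA -> complement CAGTT -> reversed TTGAC
Fragment 5: template[20:25] = AACTC -> complement TTGAG -> reversed GAGTT

Answer: CAGGA,CCCAA,AGCTG,TTGAC,GAGTT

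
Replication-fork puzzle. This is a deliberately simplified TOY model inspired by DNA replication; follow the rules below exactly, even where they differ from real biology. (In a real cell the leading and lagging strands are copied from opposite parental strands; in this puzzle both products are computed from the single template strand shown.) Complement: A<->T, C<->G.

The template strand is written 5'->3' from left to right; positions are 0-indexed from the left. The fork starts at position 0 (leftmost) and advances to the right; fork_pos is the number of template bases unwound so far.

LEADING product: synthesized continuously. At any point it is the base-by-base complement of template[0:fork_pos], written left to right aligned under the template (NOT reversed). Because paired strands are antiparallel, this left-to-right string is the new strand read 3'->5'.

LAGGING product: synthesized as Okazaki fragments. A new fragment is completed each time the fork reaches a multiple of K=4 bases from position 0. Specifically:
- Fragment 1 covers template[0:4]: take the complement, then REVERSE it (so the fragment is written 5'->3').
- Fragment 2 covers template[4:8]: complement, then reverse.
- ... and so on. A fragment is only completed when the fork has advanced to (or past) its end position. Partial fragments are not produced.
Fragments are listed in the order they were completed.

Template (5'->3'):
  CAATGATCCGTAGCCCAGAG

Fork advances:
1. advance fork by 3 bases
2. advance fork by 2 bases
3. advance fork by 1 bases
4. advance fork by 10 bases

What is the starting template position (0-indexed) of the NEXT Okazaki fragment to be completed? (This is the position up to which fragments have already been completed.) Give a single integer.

Step 1: advance 3 -> fork_pos = 0 + 3 = 3. Next multiple of 4 is 4 (not reached); still 0 fragment(s).
Step 2: advance 2 -> fork_pos = 3 + 2 = 5. Reached multiple(s) of 4: 4 -> fragment 1 completed (1 total).
Step 3: advance 1 -> fork_pos = 5 + 1 = 6. Next multiple of 4 is 8 (not reached); still 1 fragment(s).
Step 4: advance 10 -> fork_pos = 6 + 10 = 16. Reached multiple(s) of 4: 8, 12, 16 -> fragments 2-4 completed (4 total).
4 fragment(s) completed, covering template[0:16] (4 x 4 = 16). The next fragment, fragment 5, covers template[16:20], so it starts at position 16.

Answer: 16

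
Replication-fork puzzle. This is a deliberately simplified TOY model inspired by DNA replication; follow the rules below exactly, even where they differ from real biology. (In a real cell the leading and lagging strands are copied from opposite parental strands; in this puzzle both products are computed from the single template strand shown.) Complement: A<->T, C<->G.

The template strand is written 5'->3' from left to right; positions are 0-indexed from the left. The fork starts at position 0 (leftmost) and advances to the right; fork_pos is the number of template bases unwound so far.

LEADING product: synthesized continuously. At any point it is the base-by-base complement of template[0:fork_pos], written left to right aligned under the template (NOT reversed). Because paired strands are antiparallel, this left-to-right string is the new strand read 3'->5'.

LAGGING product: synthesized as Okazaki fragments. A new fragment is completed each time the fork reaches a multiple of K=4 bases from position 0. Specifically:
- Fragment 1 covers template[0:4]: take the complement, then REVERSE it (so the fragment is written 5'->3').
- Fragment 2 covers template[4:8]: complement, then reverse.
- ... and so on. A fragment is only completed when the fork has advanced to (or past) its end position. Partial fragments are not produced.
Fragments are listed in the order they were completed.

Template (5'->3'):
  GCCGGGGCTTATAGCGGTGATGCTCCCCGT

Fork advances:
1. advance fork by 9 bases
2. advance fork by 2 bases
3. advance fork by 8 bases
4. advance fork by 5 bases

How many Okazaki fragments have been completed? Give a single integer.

Answer: 6

Derivation:
Step 1: advance 9 -> fork_pos = 0 + 9 = 9. Reached multiple(s) of 4: 4, 8 -> fragments 1-2 completed (2 total).
Step 2: advance 2 -> fork_pos = 9 + 2 = 11. Next multiple of 4 is 12 (not reached); still 2 fragment(s).
Step 3: advance 8 -> fork_pos = 11 + 8 = 19. Reached multiple(s) of 4: 12, 16 -> fragments 3-4 completed (4 total).
Step 4: advance 5 -> fork_pos = 19 + 5 = 24. Reached multiple(s) of 4: 20, 24 -> fragments 5-6 completed (6 total).
Check: final fork_pos = 24; the multiples of 4 that are <= 24 are 4..24 -> 24 // 4 = 6 completed fragment(s).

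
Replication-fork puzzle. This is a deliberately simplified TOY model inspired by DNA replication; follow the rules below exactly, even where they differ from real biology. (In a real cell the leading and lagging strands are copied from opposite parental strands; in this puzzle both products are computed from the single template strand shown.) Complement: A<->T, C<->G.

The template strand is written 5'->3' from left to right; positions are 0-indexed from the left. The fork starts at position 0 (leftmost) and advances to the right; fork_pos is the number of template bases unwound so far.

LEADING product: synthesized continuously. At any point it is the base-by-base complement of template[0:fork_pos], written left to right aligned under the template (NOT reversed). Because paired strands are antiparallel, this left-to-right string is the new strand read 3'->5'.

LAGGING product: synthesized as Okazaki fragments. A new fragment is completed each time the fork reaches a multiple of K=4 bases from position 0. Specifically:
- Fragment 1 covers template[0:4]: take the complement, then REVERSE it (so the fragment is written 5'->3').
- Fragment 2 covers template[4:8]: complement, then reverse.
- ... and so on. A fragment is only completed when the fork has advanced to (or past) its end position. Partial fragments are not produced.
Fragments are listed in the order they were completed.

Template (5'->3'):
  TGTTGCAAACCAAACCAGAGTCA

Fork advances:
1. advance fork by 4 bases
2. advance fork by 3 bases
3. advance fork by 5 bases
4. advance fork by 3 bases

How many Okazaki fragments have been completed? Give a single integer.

Answer: 3

Derivation:
Step 1: advance 4 -> fork_pos = 0 + 4 = 4. Reached multiple(s) of 4: 4 -> fragment 1 completed (1 total).
Step 2: advance 3 -> fork_pos = 4 + 3 = 7. Next multiple of 4 is 8 (not reached); still 1 fragment(s).
Step 3: advance 5 -> fork_pos = 7 + 5 = 12. Reached multiple(s) of 4: 8, 12 -> fragments 2-3 completed (3 total).
Step 4: advance 3 -> fork_pos = 12 + 3 = 15. Next multiple of 4 is 16 (not reached); still 3 fragment(s).
Check: final fork_pos = 15; the multiples of 4 that are <= 15 are 4..12 -> 15 // 4 = 3 completed fragment(s).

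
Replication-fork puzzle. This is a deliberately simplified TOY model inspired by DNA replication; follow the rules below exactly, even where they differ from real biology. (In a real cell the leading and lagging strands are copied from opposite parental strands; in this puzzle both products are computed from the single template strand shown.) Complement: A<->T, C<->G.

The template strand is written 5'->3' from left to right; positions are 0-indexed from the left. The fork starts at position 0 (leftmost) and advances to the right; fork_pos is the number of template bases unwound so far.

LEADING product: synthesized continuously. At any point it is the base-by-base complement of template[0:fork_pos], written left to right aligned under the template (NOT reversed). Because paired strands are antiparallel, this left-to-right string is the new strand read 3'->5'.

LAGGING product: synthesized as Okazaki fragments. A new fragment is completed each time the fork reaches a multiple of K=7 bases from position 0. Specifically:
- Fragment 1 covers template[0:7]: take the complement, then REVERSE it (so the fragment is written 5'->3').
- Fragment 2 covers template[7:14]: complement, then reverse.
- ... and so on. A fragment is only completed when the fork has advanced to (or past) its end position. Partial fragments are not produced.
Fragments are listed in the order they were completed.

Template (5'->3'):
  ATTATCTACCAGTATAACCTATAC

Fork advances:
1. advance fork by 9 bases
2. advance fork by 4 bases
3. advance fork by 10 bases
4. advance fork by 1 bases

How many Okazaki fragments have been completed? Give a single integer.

Answer: 3

Derivation:
Step 1: advance 9 -> fork_pos = 0 + 9 = 9. Reached multiple(s) of 7: 7 -> fragment 1 completed (1 total).
Step 2: advance 4 -> fork_pos = 9 + 4 = 13. Next multiple of 7 is 14 (not reached); still 1 fragment(s).
Step 3: advance 10 -> fork_pos = 13 + 10 = 23. Reached multiple(s) of 7: 14, 21 -> fragments 2-3 completed (3 total).
Step 4: advance 1 -> fork_pos = 23 + 1 = 24. Next multiple of 7 is 28 (not reached); still 3 fragment(s).
Check: final fork_pos = 24; the multiples of 7 that are <= 24 are 7..21 -> 24 // 7 = 3 completed fragment(s).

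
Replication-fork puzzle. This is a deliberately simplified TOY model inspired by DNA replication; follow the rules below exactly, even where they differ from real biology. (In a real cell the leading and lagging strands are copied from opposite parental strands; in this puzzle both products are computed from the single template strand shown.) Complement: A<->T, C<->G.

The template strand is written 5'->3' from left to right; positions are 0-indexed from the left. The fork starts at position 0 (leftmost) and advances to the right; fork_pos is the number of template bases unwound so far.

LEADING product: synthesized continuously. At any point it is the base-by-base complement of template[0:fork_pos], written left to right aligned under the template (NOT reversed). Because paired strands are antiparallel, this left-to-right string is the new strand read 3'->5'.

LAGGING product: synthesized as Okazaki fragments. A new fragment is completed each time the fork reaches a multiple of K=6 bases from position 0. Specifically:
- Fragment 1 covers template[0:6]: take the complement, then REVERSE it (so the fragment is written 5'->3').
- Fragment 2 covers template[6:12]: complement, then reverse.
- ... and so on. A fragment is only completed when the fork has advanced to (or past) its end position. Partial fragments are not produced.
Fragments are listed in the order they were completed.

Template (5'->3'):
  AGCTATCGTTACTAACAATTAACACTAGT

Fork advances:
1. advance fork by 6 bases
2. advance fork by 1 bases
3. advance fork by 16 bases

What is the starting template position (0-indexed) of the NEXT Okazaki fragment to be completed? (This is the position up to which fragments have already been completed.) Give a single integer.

Step 1: advance 6 -> fork_pos = 0 + 6 = 6. Reached multiple(s) of 6: 6 -> fragment 1 completed (1 total).
Step 2: advance 1 -> fork_pos = 6 + 1 = 7. Next multiple of 6 is 12 (not reached); still 1 fragment(s).
Step 3: advance 16 -> fork_pos = 7 + 16 = 23. Reached multiple(s) of 6: 12, 18 -> fragments 2-3 completed (3 total).
3 fragment(s) completed, covering template[0:18] (3 x 6 = 18). The next fragment, fragment 4, covers template[18:24], so it starts at position 18.

Answer: 18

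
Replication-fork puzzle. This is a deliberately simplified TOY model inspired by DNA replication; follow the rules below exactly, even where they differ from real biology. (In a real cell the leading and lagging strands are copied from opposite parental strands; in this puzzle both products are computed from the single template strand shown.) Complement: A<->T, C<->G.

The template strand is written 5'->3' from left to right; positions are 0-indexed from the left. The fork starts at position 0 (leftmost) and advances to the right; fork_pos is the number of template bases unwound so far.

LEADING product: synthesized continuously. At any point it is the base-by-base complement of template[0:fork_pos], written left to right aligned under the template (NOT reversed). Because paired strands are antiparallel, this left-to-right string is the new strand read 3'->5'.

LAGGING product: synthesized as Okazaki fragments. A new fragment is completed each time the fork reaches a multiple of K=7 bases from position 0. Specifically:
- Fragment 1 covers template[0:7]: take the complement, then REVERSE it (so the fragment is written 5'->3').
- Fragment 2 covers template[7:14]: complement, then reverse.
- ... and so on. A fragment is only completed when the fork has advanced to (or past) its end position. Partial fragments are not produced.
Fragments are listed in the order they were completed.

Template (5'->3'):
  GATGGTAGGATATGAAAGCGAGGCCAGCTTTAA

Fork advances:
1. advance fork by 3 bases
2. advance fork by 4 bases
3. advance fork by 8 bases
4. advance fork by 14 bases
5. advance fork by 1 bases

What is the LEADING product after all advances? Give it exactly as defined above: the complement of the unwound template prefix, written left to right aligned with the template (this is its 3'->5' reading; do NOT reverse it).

Step 1: advance 3 -> fork_pos = 0 + 3 = 3.
Step 2: advance 4 -> fork_pos = 3 + 4 = 7.
Step 3: advance 8 -> fork_pos = 7 + 8 = 15.
Step 4: advance 14 -> fork_pos = 15 + 14 = 29.
Step 5: advance 1 -> fork_pos = 29 + 1 = 30.
Unwound prefix: template[0:30] = GATGGTAGGATATGAAAGCGAGGCCAGCTT
Complement it base by base (A<->T, C<->G), keeping left-to-right order:
  [0:5] GATGG -> CTACC
  [5:10] TAGGA -> ATCCT
  [10:15] TATGA -> ATACT
  [15:20] AAGCG -> TTCGC
  [20:25] AGGCC -> TCCGG
  [25:30] AGCTT -> TCGAA
Concatenate: CTACCATCCTATACTTTCGCTCCGGTCGAA (length 30; written aligned with the template, i.e. 3'->5').

Answer: CTACCATCCTATACTTTCGCTCCGGTCGAA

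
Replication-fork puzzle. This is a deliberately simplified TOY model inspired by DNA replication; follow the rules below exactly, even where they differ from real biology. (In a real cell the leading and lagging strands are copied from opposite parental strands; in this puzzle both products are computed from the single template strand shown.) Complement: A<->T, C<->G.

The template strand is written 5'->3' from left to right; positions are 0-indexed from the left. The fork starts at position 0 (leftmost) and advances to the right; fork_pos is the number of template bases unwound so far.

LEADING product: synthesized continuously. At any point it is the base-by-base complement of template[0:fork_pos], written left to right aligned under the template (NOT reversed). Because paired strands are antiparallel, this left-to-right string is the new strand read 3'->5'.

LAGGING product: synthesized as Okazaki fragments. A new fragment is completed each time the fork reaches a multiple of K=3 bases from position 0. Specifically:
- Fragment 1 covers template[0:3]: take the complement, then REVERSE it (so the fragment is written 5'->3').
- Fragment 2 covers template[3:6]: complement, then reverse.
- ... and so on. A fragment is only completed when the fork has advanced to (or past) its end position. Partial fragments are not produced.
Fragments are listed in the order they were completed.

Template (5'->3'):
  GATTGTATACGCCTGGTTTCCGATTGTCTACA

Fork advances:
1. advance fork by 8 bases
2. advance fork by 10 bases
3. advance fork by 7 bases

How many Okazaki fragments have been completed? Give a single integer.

Step 1: advance 8 -> fork_pos = 0 + 8 = 8. Reached multiple(s) of 3: 3, 6 -> fragments 1-2 completed (2 total).
Step 2: advance 10 -> fork_pos = 8 + 10 = 18. Reached multiple(s) of 3: 9, 12, 15, 18 -> fragments 3-6 completed (6 total).
Step 3: advance 7 -> fork_pos = 18 + 7 = 25. Reached multiple(s) of 3: 21, 24 -> fragments 7-8 completed (8 total).
Check: final fork_pos = 25; the multiples of 3 that are <= 25 are 3..24 -> 25 // 3 = 8 completed fragment(s).

Answer: 8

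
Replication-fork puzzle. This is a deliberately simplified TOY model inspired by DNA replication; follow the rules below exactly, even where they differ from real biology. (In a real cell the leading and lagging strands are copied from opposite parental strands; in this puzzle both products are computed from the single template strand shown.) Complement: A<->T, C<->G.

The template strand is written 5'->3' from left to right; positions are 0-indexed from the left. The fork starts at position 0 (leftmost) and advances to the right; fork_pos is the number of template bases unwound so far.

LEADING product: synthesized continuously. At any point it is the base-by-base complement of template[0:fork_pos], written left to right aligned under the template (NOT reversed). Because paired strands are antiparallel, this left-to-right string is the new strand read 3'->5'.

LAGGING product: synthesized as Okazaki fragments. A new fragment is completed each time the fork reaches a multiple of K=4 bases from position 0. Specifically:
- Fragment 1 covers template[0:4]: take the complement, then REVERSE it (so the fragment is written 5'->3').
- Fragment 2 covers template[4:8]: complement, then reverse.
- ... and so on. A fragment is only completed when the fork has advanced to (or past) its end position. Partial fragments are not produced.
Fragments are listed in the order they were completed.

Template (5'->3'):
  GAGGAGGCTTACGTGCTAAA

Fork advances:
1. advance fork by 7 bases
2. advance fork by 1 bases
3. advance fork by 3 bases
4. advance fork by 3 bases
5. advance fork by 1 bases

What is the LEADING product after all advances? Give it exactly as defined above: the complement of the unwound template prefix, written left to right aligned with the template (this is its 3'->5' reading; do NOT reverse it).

Answer: CTCCTCCGAATGCAC

Derivation:
Step 1: advance 7 -> fork_pos = 0 + 7 = 7.
Step 2: advance 1 -> fork_pos = 7 + 1 = 8.
Step 3: advance 3 -> fork_pos = 8 + 3 = 11.
Step 4: advance 3 -> fork_pos = 11 + 3 = 14.
Step 5: advance 1 -> fork_pos = 14 + 1 = 15.
Unwound prefix: template[0:15] = GAGGAGGCTTACGTG
Complement it base by base (A<->T, C<->G), keeping left-to-right order:
  [0:5] GAGGA -> CTCCT
  [5:10] GGCTT -> CCGAA
  [10:15] ACGTG -> TGCAC
Concatenate: CTCCTCCGAATGCAC (length 15; written aligned with the template, i.e. 3'->5').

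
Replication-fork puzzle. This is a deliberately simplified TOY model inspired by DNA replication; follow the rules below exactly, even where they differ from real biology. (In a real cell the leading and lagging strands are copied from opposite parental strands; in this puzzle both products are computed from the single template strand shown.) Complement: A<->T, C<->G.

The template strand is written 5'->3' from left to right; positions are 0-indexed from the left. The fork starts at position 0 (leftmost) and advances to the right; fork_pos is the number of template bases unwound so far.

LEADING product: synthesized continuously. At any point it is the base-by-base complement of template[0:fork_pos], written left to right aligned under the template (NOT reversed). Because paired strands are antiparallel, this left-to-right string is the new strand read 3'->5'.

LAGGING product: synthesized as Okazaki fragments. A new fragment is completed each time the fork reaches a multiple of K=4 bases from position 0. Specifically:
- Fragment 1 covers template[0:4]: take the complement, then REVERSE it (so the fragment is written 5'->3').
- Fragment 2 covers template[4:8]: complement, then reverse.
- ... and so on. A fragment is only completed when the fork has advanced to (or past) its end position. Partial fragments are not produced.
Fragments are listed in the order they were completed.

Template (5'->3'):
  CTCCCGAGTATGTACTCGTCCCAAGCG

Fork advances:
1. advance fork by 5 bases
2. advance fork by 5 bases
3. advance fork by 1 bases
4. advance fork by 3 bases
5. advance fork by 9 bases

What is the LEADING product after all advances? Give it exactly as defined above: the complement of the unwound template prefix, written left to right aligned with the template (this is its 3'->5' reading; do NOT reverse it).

Answer: GAGGGCTCATACATGAGCAGGGT

Derivation:
Step 1: advance 5 -> fork_pos = 0 + 5 = 5.
Step 2: advance 5 -> fork_pos = 5 + 5 = 10.
Step 3: advance 1 -> fork_pos = 10 + 1 = 11.
Step 4: advance 3 -> fork_pos = 11 + 3 = 14.
Step 5: advance 9 -> fork_pos = 14 + 9 = 23.
Unwound prefix: template[0:23] = CTCCCGAGTATGTACTCGTCCCA
Complement it base by base (A<->T, C<->G), keeping left-to-right order:
  [0:5] CTCCC -> GAGGG
  [5:10] GAGTA -> CTCAT
  [10:15] TGTAC -> ACATG
  [15:20] TCGTC -> AGCAG
  [20:23] CCA -> GGT
Concatenate: GAGGGCTCATACATGAGCAGGGT (length 23; written aligned with the template, i.e. 3'->5').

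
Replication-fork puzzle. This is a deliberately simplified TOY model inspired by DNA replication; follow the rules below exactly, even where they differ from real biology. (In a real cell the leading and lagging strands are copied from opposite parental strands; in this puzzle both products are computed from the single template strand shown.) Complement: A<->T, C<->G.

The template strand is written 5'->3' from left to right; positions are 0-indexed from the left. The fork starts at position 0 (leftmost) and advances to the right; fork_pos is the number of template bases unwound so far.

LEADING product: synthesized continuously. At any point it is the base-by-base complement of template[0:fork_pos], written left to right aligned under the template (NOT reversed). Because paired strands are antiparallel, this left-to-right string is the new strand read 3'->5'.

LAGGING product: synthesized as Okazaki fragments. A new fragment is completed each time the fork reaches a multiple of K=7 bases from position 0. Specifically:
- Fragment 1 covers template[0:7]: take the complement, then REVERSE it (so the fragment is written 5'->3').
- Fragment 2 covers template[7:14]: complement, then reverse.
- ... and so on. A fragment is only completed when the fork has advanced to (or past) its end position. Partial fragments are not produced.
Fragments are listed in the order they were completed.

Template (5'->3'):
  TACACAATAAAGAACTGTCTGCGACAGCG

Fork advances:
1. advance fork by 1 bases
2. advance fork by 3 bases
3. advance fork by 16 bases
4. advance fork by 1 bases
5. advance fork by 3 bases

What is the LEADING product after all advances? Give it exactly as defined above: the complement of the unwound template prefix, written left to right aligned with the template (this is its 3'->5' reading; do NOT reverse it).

Answer: ATGTGTTATTTCTTGACAGACGCT

Derivation:
Step 1: advance 1 -> fork_pos = 0 + 1 = 1.
Step 2: advance 3 -> fork_pos = 1 + 3 = 4.
Step 3: advance 16 -> fork_pos = 4 + 16 = 20.
Step 4: advance 1 -> fork_pos = 20 + 1 = 21.
Step 5: advance 3 -> fork_pos = 21 + 3 = 24.
Unwound prefix: template[0:24] = TACACAATAAAGAACTGTCTGCGA
Complement it base by base (A<->T, C<->G), keeping left-to-right order:
  [0:5] TACAC -> ATGTG
  [5:10] AATAA -> TTATT
  [10:15] AGAAC -> TCTTG
  [15:20] TGTCT -> ACAGA
  [20:24] GCGA -> CGCT
Concatenate: ATGTGTTATTTCTTGACAGACGCT (length 24; written aligned with the template, i.e. 3'->5').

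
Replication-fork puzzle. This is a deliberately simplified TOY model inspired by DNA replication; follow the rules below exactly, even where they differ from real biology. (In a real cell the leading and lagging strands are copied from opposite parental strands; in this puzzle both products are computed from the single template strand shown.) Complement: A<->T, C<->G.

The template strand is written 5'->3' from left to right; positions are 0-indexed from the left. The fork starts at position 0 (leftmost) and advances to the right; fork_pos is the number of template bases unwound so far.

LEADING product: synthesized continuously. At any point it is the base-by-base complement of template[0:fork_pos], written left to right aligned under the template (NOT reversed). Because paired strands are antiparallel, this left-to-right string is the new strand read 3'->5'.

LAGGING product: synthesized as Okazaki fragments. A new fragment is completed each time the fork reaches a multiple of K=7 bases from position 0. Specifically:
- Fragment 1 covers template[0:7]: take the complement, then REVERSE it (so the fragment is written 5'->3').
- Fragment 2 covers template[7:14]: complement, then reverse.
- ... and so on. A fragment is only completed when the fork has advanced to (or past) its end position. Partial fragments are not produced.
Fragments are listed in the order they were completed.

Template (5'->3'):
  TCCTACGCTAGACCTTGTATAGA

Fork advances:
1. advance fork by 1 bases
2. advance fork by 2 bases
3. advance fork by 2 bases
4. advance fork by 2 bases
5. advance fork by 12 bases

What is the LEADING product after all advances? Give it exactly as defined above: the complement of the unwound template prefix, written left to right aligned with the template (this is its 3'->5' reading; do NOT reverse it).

Answer: AGGATGCGATCTGGAACAT

Derivation:
Step 1: advance 1 -> fork_pos = 0 + 1 = 1.
Step 2: advance 2 -> fork_pos = 1 + 2 = 3.
Step 3: advance 2 -> fork_pos = 3 + 2 = 5.
Step 4: advance 2 -> fork_pos = 5 + 2 = 7.
Step 5: advance 12 -> fork_pos = 7 + 12 = 19.
Unwound prefix: template[0:19] = TCCTACGCTAGACCTTGTA
Complement it base by base (A<->T, C<->G), keeping left-to-right order:
  [0:5] TCCTA -> AGGAT
  [5:10] CGCTA -> GCGAT
  [10:15] GACCT -> CTGGA
  [15:19] TGTA -> ACAT
Concatenate: AGGATGCGATCTGGAACAT (length 19; written aligned with the template, i.e. 3'->5').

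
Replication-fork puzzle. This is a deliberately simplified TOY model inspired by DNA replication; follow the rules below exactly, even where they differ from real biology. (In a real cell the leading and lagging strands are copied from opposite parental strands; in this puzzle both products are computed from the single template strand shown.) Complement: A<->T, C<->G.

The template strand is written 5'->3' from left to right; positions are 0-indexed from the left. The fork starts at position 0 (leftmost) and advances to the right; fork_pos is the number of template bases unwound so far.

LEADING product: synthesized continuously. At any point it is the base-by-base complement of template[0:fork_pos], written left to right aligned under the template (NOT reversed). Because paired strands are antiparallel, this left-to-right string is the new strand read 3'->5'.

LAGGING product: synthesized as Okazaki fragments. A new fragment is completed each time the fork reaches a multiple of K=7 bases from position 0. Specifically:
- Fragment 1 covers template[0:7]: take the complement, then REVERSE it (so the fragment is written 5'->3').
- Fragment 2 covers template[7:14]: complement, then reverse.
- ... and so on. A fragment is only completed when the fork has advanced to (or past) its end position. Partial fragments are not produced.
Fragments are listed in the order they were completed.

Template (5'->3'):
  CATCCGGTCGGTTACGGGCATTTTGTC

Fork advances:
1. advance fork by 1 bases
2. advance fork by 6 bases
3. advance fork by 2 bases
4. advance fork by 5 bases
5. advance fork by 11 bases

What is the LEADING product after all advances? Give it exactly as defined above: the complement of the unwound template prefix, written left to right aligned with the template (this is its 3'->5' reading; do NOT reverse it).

Step 1: advance 1 -> fork_pos = 0 + 1 = 1.
Step 2: advance 6 -> fork_pos = 1 + 6 = 7.
Step 3: advance 2 -> fork_pos = 7 + 2 = 9.
Step 4: advance 5 -> fork_pos = 9 + 5 = 14.
Step 5: advance 11 -> fork_pos = 14 + 11 = 25.
Unwound prefix: template[0:25] = CATCCGGTCGGTTACGGGCATTTTG
Complement it base by base (A<->T, C<->G), keeping left-to-right order:
  [0:5] CATCC -> GTAGG
  [5:10] GGTCG -> CCAGC
  [10:15] GTTAC -> CAATG
  [15:20] GGGCA -> CCCGT
  [20:25] TTTTG -> AAAAC
Concatenate: GTAGGCCAGCCAATGCCCGTAAAAC (length 25; written aligned with the template, i.e. 3'->5').

Answer: GTAGGCCAGCCAATGCCCGTAAAAC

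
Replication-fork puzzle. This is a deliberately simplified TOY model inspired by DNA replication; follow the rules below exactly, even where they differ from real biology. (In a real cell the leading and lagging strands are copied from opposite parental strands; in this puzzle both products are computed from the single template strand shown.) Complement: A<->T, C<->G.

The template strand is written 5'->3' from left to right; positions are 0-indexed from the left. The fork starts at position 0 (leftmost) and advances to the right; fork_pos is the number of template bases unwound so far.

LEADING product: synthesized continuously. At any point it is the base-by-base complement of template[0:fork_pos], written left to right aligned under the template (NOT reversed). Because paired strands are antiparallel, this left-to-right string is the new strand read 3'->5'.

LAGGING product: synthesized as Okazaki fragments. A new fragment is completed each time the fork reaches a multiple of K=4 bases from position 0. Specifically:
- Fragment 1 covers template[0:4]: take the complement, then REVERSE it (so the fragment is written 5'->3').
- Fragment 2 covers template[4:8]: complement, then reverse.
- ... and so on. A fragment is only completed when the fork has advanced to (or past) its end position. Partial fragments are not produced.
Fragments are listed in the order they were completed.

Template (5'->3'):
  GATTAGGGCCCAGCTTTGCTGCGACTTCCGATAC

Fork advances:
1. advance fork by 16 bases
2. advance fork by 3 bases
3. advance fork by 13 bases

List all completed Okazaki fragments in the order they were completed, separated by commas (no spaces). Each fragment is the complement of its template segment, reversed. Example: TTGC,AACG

Answer: AATC,CCCT,TGGG,AAGC,AGCA,TCGC,GAAG,ATCG

Derivation:
Step 1: advance 16 -> fork_pos = 0 + 16 = 16. Reached multiple(s) of 4: 4, 8, 12, 16 -> fragments 1-4 completed (4 total).
Step 2: advance 3 -> fork_pos = 16 + 3 = 19. Next multiple of 4 is 20 (not reached); still 4 fragment(s).
Step 3: advance 13 -> fork_pos = 19 + 13 = 32. Reached multiple(s) of 4: 20, 24, 28, 32 -> fragments 5-8 completed (8 total).
Final fork_pos = 32, so 8 fragment(s) are complete. Build each: template segment -> complement -> reverse.
Fragment 1: template[0:4] = GATT -> complement CTAA -> reversed AATC
Fragment 2: template[4:8] = AGGG -> complement TCCC -> reversed CCCT
Fragment 3: template[8:12] = CCCA -> complement GGGT -> reversed TGGG
Fragment 4: template[12:16] = GCTT -> complement CGAA -> reversed AAGC
Fragment 5: template[16:20] = TGCT -> complement ACGA -> reversed AGCA
Fragment 6: template[20:24] = GCGA -> complement CGCT -> reversed TCGC
Fragment 7: template[24:28] = CTTC -> complement GAAG -> reversed GAAG
Fragment 8: template[28:32] = CGAT -> complement GCTA -> reversed ATCG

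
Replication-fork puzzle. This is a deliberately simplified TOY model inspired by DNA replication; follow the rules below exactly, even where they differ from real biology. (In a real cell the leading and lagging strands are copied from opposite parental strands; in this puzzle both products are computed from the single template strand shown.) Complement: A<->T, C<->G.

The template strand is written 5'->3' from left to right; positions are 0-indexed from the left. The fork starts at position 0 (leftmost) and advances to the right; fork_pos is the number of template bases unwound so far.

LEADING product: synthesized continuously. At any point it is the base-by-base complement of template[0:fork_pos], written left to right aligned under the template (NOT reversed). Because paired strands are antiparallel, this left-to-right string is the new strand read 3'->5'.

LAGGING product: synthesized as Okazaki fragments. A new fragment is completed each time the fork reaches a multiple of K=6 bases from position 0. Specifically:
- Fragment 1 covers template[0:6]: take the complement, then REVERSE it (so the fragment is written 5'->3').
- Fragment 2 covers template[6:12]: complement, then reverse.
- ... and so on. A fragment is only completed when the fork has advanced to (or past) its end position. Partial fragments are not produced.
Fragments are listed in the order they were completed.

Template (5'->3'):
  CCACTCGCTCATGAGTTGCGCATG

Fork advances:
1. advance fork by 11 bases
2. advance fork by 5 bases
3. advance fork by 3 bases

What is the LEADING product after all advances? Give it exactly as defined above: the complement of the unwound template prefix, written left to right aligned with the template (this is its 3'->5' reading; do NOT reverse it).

Step 1: advance 11 -> fork_pos = 0 + 11 = 11.
Step 2: advance 5 -> fork_pos = 11 + 5 = 16.
Step 3: advance 3 -> fork_pos = 16 + 3 = 19.
Unwound prefix: template[0:19] = CCACTCGCTCATGAGTTGC
Complement it base by base (A<->T, C<->G), keeping left-to-right order:
  [0:5] CCACT -> GGTGA
  [5:10] CGCTC -> GCGAG
  [10:15] ATGAG -> TACTC
  [15:19] TTGC -> AACG
Concatenate: GGTGAGCGAGTACTCAACG (length 19; written aligned with the template, i.e. 3'->5').

Answer: GGTGAGCGAGTACTCAACG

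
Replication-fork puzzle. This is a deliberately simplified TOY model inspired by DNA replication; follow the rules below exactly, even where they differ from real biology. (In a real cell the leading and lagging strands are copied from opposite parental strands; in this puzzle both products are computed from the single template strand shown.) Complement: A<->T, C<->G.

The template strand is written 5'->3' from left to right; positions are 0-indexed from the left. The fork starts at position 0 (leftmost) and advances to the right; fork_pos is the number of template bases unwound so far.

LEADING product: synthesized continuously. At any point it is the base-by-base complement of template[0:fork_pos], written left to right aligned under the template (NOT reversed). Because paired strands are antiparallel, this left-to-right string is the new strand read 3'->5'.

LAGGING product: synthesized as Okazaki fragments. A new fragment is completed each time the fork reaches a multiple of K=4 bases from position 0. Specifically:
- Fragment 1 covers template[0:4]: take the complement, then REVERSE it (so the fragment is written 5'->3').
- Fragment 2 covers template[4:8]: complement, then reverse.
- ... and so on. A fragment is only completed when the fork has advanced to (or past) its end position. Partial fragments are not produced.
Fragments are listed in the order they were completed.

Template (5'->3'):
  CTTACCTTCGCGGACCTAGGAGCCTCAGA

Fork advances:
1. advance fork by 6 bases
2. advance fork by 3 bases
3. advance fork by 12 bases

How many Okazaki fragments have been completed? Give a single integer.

Answer: 5

Derivation:
Step 1: advance 6 -> fork_pos = 0 + 6 = 6. Reached multiple(s) of 4: 4 -> fragment 1 completed (1 total).
Step 2: advance 3 -> fork_pos = 6 + 3 = 9. Reached multiple(s) of 4: 8 -> fragment 2 completed (2 total).
Step 3: advance 12 -> fork_pos = 9 + 12 = 21. Reached multiple(s) of 4: 12, 16, 20 -> fragments 3-5 completed (5 total).
Check: final fork_pos = 21; the multiples of 4 that are <= 21 are 4..20 -> 21 // 4 = 5 completed fragment(s).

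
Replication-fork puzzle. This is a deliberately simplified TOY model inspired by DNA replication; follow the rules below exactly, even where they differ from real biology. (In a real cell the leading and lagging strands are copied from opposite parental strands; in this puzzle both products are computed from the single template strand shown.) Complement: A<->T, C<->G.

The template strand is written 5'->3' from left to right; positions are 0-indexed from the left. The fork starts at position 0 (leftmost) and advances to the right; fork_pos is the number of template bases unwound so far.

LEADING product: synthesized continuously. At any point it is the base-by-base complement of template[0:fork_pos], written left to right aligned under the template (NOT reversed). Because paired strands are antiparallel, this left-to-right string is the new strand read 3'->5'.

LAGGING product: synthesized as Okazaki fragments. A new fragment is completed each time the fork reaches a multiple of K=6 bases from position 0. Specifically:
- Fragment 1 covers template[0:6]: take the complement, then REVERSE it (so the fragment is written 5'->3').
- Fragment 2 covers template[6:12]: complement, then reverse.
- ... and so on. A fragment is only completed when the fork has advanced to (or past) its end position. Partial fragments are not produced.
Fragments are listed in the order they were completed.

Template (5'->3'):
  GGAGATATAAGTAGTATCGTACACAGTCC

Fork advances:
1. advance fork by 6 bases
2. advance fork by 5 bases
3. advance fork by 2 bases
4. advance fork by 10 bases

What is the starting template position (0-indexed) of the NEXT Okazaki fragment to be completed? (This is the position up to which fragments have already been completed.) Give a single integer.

Step 1: advance 6 -> fork_pos = 0 + 6 = 6. Reached multiple(s) of 6: 6 -> fragment 1 completed (1 total).
Step 2: advance 5 -> fork_pos = 6 + 5 = 11. Next multiple of 6 is 12 (not reached); still 1 fragment(s).
Step 3: advance 2 -> fork_pos = 11 + 2 = 13. Reached multiple(s) of 6: 12 -> fragment 2 completed (2 total).
Step 4: advance 10 -> fork_pos = 13 + 10 = 23. Reached multiple(s) of 6: 18 -> fragment 3 completed (3 total).
3 fragment(s) completed, covering template[0:18] (3 x 6 = 18). The next fragment, fragment 4, covers template[18:24], so it starts at position 18.

Answer: 18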